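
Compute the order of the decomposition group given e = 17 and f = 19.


|D_P| = e * f
= 17 * 19
= 323

323


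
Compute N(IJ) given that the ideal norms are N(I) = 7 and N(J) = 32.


N(IJ) = N(I) * N(J)
= 7 * 32
= 224

224


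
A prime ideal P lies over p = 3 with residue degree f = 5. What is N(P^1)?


N(P^a) = p^(a*f)
= 3^(1*5)
= 3^5
= 243

243


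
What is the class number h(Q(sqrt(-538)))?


K = Q(sqrt(-538)). d mod 4 = 2, so D = disc(K) = 4d = -2152
h(K) equals the number of primitive reduced positive-definite forms (a, b, c) = a*x^2 + b*x*y + c*y^2 with b^2 - 4ac = D,
where reduced means |b| <= a <= c, with b >= 0 whenever |b| = a or a = c, and primitive means gcd(a, b, c) = 1.
Reduced forces 3a^2 <= |D| = 2152, so 1 <= a <= 26; b must have the parity of D, and c = (b^2 - D)/(4a) must be an integer >= a.
Enumerate a = 1..26, b in [-a, a]:
  a=1: (1, 0, 538)  [1]
  a=2: (2, 0, 269)  [1]
  a=3..6: none
  a=7: (7, -2, 77), (7, 2, 77)  [2]
  a=8..10: none
  a=11: (11, -2, 49), (11, 2, 49)  [2]
  a=12..13: none
  a=14: (14, -12, 41), (14, 12, 41)  [2]
  a=15..21: none
  a=22: (22, -20, 29), (22, 20, 29)  [2]
  a=23..26: none
Total reduced forms: 1 + 1 + 2 + 2 + 2 + 2 = 10
h = 10

10


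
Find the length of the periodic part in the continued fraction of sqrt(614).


Run the CF algorithm for sqrt(614).
a_0 = floor(sqrt(614)) = 24; set m_0=0, q_0=1.
Recurrence: m' = q*a - m,  q' = (d - m'^2)/q,  a' = floor((a_0 + m')/q').
  step 1: m=24, q=38, a=1
  step 2: m=14, q=11, a=3
  step 3: m=19, q=23, a=1
  step 4: m=4, q=26, a=1
  step 5: m=22, q=5, a=9
  step 6: m=23, q=17, a=2
  step 7: m=11, q=29, a=1
  step 8: m=18, q=10, a=4
  step 9: m=22, q=13, a=3
  step 10: m=17, q=25, a=1
  step 11: m=8, q=22, a=1
  step 12: m=14, q=19, a=2
  step 13: m=24, q=2, a=24
  step 14: m=24, q=19, a=2
  step 15: m=14, q=22, a=1
  step 16: m=8, q=25, a=1
  step 17: m=17, q=13, a=3
  step 18: m=22, q=10, a=4
  step 19: m=18, q=29, a=1
  step 20: m=11, q=17, a=2
  step 21: m=23, q=5, a=9
  step 22: m=22, q=26, a=1
  step 23: m=4, q=23, a=1
  step 24: m=19, q=11, a=3
  step 25: m=14, q=38, a=1
  step 26: m=24, q=1, a=48
a_26 = 2*a_0 = 48, so the period closes here.
sqrt(614) = [24; 1, 3, 1, 1, 9, 2, 1, 4, 3, 1, 1, 2, 24, 2, 1, 1, 3, 4, 1, 2, 9, 1, 1, 3, 1, 48]
Period length = 26

26


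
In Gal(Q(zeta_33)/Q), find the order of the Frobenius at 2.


The Frobenius at p in Gal(Q(zeta_n)/Q) = (Z/nZ)* is the class of p, so its order is ord_33(2), the smallest k >= 1 with 2^k = 1 mod 33.
n = 33 = 3 * 11, phi(33) = 20; the order divides phi(n).
Divisors of 20: 1, 2, 4, 5, 10, 20
Repeated squaring mod 33: 2^1 = 2, 2^2 = 4, 2^4 = 16, 2^8 = 25, 2^16 = 31
Test divisors in increasing order:
  k=1: 2^1 = 2 mod 33
  k=2: 2^2 = 4 mod 33
  k=4: 2^4 = 16 mod 33
  k=5: 2^5 = 16 * 2 = 32 mod 33
  k=10: 2^10 = 25 * 4 = 1 mod 33  <- first divisor giving 1
Order = 10

10


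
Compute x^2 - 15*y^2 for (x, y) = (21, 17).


x^2 - d*y^2
= 21^2 - 15*17^2
= 441 - 4335
= -3894

-3894


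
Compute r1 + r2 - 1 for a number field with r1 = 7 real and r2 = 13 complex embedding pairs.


By Dirichlet's unit theorem:
rank = r1 + r2 - 1
= 7 + 13 - 1
= 19

19


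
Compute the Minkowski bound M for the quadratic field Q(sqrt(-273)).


d = -273, d mod 4 = 3, so disc(K) = 4d = -1092; |disc(K)| = 1092
Imaginary quadratic field, so n = 2, s = r2 = 1, r1 = 0
M = (n!/n^n) * (4/pi)^s * sqrt(|disc(K)|) = (2!/2^2) * (4/pi)^1 * sqrt(1092)
= 0.5 * 1.273240 * 33.045423
= 21.0374

21.0374


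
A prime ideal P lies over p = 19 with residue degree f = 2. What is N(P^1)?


N(P^a) = p^(a*f)
= 19^(1*2)
= 19^2
= 361

361


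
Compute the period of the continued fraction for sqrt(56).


Run the CF algorithm for sqrt(56).
a_0 = floor(sqrt(56)) = 7; set m_0=0, q_0=1.
Recurrence: m' = q*a - m,  q' = (d - m'^2)/q,  a' = floor((a_0 + m')/q').
  step 1: m=7, q=7, a=2
  step 2: m=7, q=1, a=14
a_2 = 2*a_0 = 14, so the period closes here.
sqrt(56) = [7; 2, 14]
Period length = 2

2


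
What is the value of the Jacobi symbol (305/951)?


Compute (305/951) via quadratic reciprocity:
  reciprocity: (305/951) -> +(951/305)
  reduce: (36/305)
  pull out 2: (2/305) = +1  (since 305 mod 8 = 1)
  pull out 2: (2/305) = +1  (since 305 mod 8 = 1)
  reciprocity: (9/305) -> +(305/9)
  reduce: (8/9)
  pull out 2: (2/9) = +1  (since 9 mod 8 = 1)
  pull out 2: (2/9) = +1  (since 9 mod 8 = 1)
  pull out 2: (2/9) = +1  (since 9 mod 8 = 1)
  (1/9) = 1
Product of signs = 1

1


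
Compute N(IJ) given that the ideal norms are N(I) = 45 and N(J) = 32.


N(IJ) = N(I) * N(J)
= 45 * 32
= 1440

1440


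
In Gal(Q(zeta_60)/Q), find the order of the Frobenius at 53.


The Frobenius at p in Gal(Q(zeta_n)/Q) = (Z/nZ)* is the class of p, so its order is ord_60(53), the smallest k >= 1 with 53^k = 1 mod 60.
n = 60 = 2^2 * 3 * 5, phi(60) = 16; the order divides phi(n).
Divisors of 16: 1, 2, 4, 8, 16
Repeated squaring mod 60: 53^1 = 53, 53^2 = 49, 53^4 = 1, 53^8 = 1, 53^16 = 1
Test divisors in increasing order:
  k=1: 53^1 = 53 mod 60
  k=2: 53^2 = 49 mod 60
  k=4: 53^4 = 1 mod 60  <- first divisor giving 1
Order = 4

4


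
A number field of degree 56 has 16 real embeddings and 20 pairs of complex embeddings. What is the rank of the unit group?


By Dirichlet's unit theorem:
rank = r1 + r2 - 1
= 16 + 20 - 1
= 35

35


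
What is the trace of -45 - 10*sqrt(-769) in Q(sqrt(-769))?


Tr(a + b*sqrt(d)) = (a + b*sqrt(d)) + (a - b*sqrt(d)) = 2a
= 2 * (-45)
= -90

-90


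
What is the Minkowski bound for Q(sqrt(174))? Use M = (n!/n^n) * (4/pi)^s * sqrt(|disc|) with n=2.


d = 174, d mod 4 = 2, so disc(K) = 4d = 696; |disc(K)| = 696
Real quadratic field, so n = 2, s = r2 = 0, r1 = 2
M = (n!/n^n) * (4/pi)^s * sqrt(|disc(K)|) = (2!/2^2) * (4/pi)^0 * sqrt(696)
= 0.5 * 1.000000 * 26.381812
= 13.1909

13.1909


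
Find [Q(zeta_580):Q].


The degree equals Euler's totient phi(580).
580 = 2^2 * 5 * 29
phi(580) = 224

224


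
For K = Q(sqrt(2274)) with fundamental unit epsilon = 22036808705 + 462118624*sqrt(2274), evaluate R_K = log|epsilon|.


epsilon = 22036808705 + 462118624*sqrt(2274)
= 4.4074e+10
R = ln(4.4074e+10)
= 24.5091

24.5091


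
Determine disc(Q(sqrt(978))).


For K = Q(sqrt(d)) with d squarefree: disc(K) = d if d = 1 mod 4, and disc(K) = 4d if d = 2 or 3 mod 4.
Here d = 978, and d mod 4 = 2.
d = 2 mod 4, not 1 (O_K = Z[sqrt(d)]), so disc(K) = 4d = 4 * (978) = 3912

3912


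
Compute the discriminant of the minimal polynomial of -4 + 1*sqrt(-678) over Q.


The element -4 + 1*sqrt(-678) has minimal polynomial:
x^2 + 8*x + 694
Discriminant = (8)^2 - 4*(694)
= 64 - 2776
= -2712

-2712


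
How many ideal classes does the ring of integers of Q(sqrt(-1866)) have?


K = Q(sqrt(-1866)). d mod 4 = 2, so D = disc(K) = 4d = -7464
h(K) equals the number of primitive reduced positive-definite forms (a, b, c) = a*x^2 + b*x*y + c*y^2 with b^2 - 4ac = D,
where reduced means |b| <= a <= c, with b >= 0 whenever |b| = a or a = c, and primitive means gcd(a, b, c) = 1.
Reduced forces 3a^2 <= |D| = 7464, so 1 <= a <= 49; b must have the parity of D, and c = (b^2 - D)/(4a) must be an integer >= a.
Enumerate a = 1..49, b in [-a, a]:
  a=1: (1, 0, 1866)  [1]
  a=2: (2, 0, 933)  [1]
  a=3: (3, 0, 622)  [1]
  a=4: none
  a=5: (5, -4, 374), (5, 4, 374)  [2]
  a=6: (6, 0, 311)  [1]
  a=7..9: none
  a=10: (10, -4, 187), (10, 4, 187)  [2]
  a=11: (11, -4, 170), (11, 4, 170)  [2]
  a=12..14: none
  a=15: (15, -6, 125), (15, 6, 125)  [2]
  a=16: none
  a=17: (17, -4, 110), (17, 4, 110)  [2]
  a=18..21: none
  a=22: (22, -4, 85), (22, 4, 85)  [2]
  a=23..24: none
  a=25: (25, -6, 75), (25, 6, 75)  [2]
  a=26..29: none
  a=30: (30, -24, 67), (30, 24, 67)  [2]
  a=31: (31, -10, 61), (31, 10, 61)  [2]
  a=32: none
  a=33: (33, -18, 59), (33, 18, 59)  [2]
  a=34: (34, -4, 55), (34, 4, 55)  [2]
  a=35..36: none
  a=37: (37, -26, 55), (37, 26, 55)  [2]
  a=38..40: none
  a=41: (41, -30, 51), (41, 30, 51)  [2]
  a=42..46: none
  a=47: (47, -44, 50), (47, 44, 50)  [2]
  a=48..49: none
Total reduced forms: 1 + 1 + 1 + 2 + 1 + 2 + 2 + 2 + 2 + 2 + 2 + 2 + 2 + 2 + 2 + 2 + 2 + 2 = 32
h = 32

32


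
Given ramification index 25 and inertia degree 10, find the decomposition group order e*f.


|D_P| = e * f
= 25 * 10
= 250

250


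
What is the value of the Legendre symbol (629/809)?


p = 809 is prime, so compute (629/809) with the reciprocity algorithm (Jacobi-symbol steps: pull out 2s via (2/n), flip via reciprocity, reduce):
  reciprocity: (629/809) -> +(809/629)
  reduce: (180/629)
  pull out 2: (2/629) = -1  (since 629 mod 8 = 5)
  pull out 2: (2/629) = -1  (since 629 mod 8 = 5)
  reciprocity: (45/629) -> +(629/45)
  reduce: (44/45)
  pull out 2: (2/45) = -1  (since 45 mod 8 = 5)
  pull out 2: (2/45) = -1  (since 45 mod 8 = 5)
  reciprocity: (11/45) -> +(45/11)
  reduce: (1/11)
  (1/11) = 1
Product of signs = 1
(629/809) = 1

1


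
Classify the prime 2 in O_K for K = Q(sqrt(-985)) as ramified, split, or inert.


K = Q(sqrt(-985)). Since d mod 4 = 3, disc(K) = -3940.
Check p | disc: -3940 mod 2 = 0.
p divides disc, so p ramifies: (p) = P^2 with e=2, f=1, g=1.
Therefore p is ramified.

ramified


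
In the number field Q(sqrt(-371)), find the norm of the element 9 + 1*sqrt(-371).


N(a + b*sqrt(d)) = a^2 - d*b^2
= (9)^2 - (-371)*(1)^2
= 81 + 371
= 452

452


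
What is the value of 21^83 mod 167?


p = 167 is prime and the exponent is (p-1)/2 = 83, so by Euler's criterion 21^83 = (21/167) = +1 or -1 mod 167.
Compute by square-and-multiply:
  83 = 64 + 16 + 2 + 1 (binary 1010011)
  Repeated squaring mod 167: 21^1 = 21, 21^2 = 107, 21^4 = 93, 21^8 = 132, 21^16 = 56, 21^32 = 130, 21^64 = 33
  21^83 = 21^64 * 21^16 * 21^2 * 21^1 = 33 * 56 * 107 * 21 mod 167
    33 * 56 = 1848 = 11 mod 167
    11 * 107 = 1177 = 8 mod 167
    8 * 21 = 168 = 1 mod 167
  21^83 = 1 mod 167
Result 1: 21 is a quadratic residue mod 167.
21^83 mod 167 = 1

1


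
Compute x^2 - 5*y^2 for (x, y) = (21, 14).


x^2 - d*y^2
= 21^2 - 5*14^2
= 441 - 980
= -539

-539


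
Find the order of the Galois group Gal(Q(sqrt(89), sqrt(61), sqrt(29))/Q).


The 3 square roots of distinct primes are multiplicatively independent over Q,
so [K:Q] = 2^3 and Gal(K/Q) is isomorphic to (Z/2Z)^3.
|Gal| = 2^3 = 8

8


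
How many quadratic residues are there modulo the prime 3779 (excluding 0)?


For prime p, the number of non-zero quadratic residues is (p-1)/2.
= (3779-1)/2
= 1889

1889


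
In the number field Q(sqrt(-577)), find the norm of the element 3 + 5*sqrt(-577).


N(a + b*sqrt(d)) = a^2 - d*b^2
= (3)^2 - (-577)*(5)^2
= 9 + 14425
= 14434

14434


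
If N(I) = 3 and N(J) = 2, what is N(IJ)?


N(IJ) = N(I) * N(J)
= 3 * 2
= 6

6


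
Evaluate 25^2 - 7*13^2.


x^2 - d*y^2
= 25^2 - 7*13^2
= 625 - 1183
= -558

-558


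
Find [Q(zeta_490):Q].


The degree equals Euler's totient phi(490).
490 = 2 * 5 * 7^2
phi(490) = 168

168


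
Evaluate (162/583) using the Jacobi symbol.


Compute (162/583) via quadratic reciprocity:
  pull out 2: (2/583) = +1  (since 583 mod 8 = 7)
  reciprocity: (81/583) -> +(583/81)
  reduce: (16/81)
  pull out 2: (2/81) = +1  (since 81 mod 8 = 1)
  pull out 2: (2/81) = +1  (since 81 mod 8 = 1)
  pull out 2: (2/81) = +1  (since 81 mod 8 = 1)
  pull out 2: (2/81) = +1  (since 81 mod 8 = 1)
  (1/81) = 1
Product of signs = 1

1


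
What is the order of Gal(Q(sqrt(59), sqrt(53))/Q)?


The 2 square roots of distinct primes are multiplicatively independent over Q,
so [K:Q] = 2^2 and Gal(K/Q) is isomorphic to (Z/2Z)^2.
|Gal| = 2^2 = 4

4


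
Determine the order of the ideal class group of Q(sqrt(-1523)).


K = Q(sqrt(-1523)). d mod 4 = 1, so D = disc(K) = d = -1523
h(K) equals the number of primitive reduced positive-definite forms (a, b, c) = a*x^2 + b*x*y + c*y^2 with b^2 - 4ac = D,
where reduced means |b| <= a <= c, with b >= 0 whenever |b| = a or a = c, and primitive means gcd(a, b, c) = 1.
Reduced forces 3a^2 <= |D| = 1523, so 1 <= a <= 22; b must have the parity of D, and c = (b^2 - D)/(4a) must be an integer >= a.
Enumerate a = 1..22, b in [-a, a]:
  a=1: (1, 1, 381)  [1]
  a=2: none
  a=3: (3, -1, 127), (3, 1, 127)  [2]
  a=4..8: none
  a=9: (9, -5, 43), (9, 5, 43)  [2]
  a=10..18: none
  a=19: (19, -15, 23), (19, 15, 23)  [2]
  a=20..22: none
Total reduced forms: 1 + 2 + 2 + 2 = 7
h = 7

7


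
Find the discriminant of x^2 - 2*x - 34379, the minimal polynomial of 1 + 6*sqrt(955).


The element 1 + 6*sqrt(955) has minimal polynomial:
x^2 - 2*x - 34379
Discriminant = (-2)^2 - 4*(-34379)
= 4 + 137516
= 137520

137520


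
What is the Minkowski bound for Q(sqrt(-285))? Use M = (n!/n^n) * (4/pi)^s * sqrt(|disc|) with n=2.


d = -285, d mod 4 = 3, so disc(K) = 4d = -1140; |disc(K)| = 1140
Imaginary quadratic field, so n = 2, s = r2 = 1, r1 = 0
M = (n!/n^n) * (4/pi)^s * sqrt(|disc(K)|) = (2!/2^2) * (4/pi)^1 * sqrt(1140)
= 0.5 * 1.273240 * 33.763886
= 21.4948

21.4948


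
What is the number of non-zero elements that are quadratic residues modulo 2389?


For prime p, the number of non-zero quadratic residues is (p-1)/2.
= (2389-1)/2
= 1194

1194


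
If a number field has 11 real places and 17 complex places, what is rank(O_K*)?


By Dirichlet's unit theorem:
rank = r1 + r2 - 1
= 11 + 17 - 1
= 27

27


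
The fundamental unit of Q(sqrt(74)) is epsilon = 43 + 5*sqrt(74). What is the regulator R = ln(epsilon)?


epsilon = 43 + 5*sqrt(74)
= 86.0116
R = ln(86.0116)
= 4.4545

4.4545


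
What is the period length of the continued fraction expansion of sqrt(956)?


Run the CF algorithm for sqrt(956).
a_0 = floor(sqrt(956)) = 30; set m_0=0, q_0=1.
Recurrence: m' = q*a - m,  q' = (d - m'^2)/q,  a' = floor((a_0 + m')/q').
  step 1: m=30, q=56, a=1
  step 2: m=26, q=5, a=11
  step 3: m=29, q=23, a=2
  step 4: m=17, q=29, a=1
  step 5: m=12, q=28, a=1
  step 6: m=16, q=25, a=1
  step 7: m=9, q=35, a=1
  step 8: m=26, q=8, a=7
  step 9: m=30, q=7, a=8
  step 10: m=26, q=40, a=1
  step 11: m=14, q=19, a=2
  step 12: m=24, q=20, a=2
  step 13: m=16, q=35, a=1
  step 14: m=19, q=17, a=2
  step 15: m=15, q=43, a=1
  step 16: m=28, q=4, a=14
  step 17: m=28, q=43, a=1
  step 18: m=15, q=17, a=2
  step 19: m=19, q=35, a=1
  step 20: m=16, q=20, a=2
  step 21: m=24, q=19, a=2
  step 22: m=14, q=40, a=1
  step 23: m=26, q=7, a=8
  step 24: m=30, q=8, a=7
  step 25: m=26, q=35, a=1
  step 26: m=9, q=25, a=1
  step 27: m=16, q=28, a=1
  step 28: m=12, q=29, a=1
  step 29: m=17, q=23, a=2
  step 30: m=29, q=5, a=11
  step 31: m=26, q=56, a=1
  step 32: m=30, q=1, a=60
a_32 = 2*a_0 = 60, so the period closes here.
sqrt(956) = [30; 1, 11, 2, 1, 1, 1, 1, 7, 8, 1, 2, 2, 1, 2, 1, 14, 1, 2, 1, 2, 2, 1, 8, 7, 1, 1, 1, 1, 2, 11, 1, 60]
Period length = 32

32


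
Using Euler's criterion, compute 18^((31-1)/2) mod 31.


p = 31 is prime and the exponent is (p-1)/2 = 15, so by Euler's criterion 18^15 = (18/31) = +1 or -1 mod 31.
Compute by square-and-multiply:
  15 = 8 + 4 + 2 + 1 (binary 1111)
  Repeated squaring mod 31: 18^1 = 18, 18^2 = 14, 18^4 = 10, 18^8 = 7
  18^15 = 18^8 * 18^4 * 18^2 * 18^1 = 7 * 10 * 14 * 18 mod 31
    7 * 10 = 70 = 8 mod 31
    8 * 14 = 112 = 19 mod 31
    19 * 18 = 342 = 1 mod 31
  18^15 = 1 mod 31
Result 1: 18 is a quadratic residue mod 31.
18^15 mod 31 = 1

1


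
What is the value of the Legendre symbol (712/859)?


p = 859 is prime, so compute (712/859) with the reciprocity algorithm (Jacobi-symbol steps: pull out 2s via (2/n), flip via reciprocity, reduce):
  pull out 2: (2/859) = -1  (since 859 mod 8 = 3)
  pull out 2: (2/859) = -1  (since 859 mod 8 = 3)
  pull out 2: (2/859) = -1  (since 859 mod 8 = 3)
  reciprocity: (89/859) -> +(859/89)
  reduce: (58/89)
  pull out 2: (2/89) = +1  (since 89 mod 8 = 1)
  reciprocity: (29/89) -> +(89/29)
  reduce: (2/29)
  pull out 2: (2/29) = -1  (since 29 mod 8 = 5)
  (1/29) = 1
Product of signs = 1
(712/859) = 1

1


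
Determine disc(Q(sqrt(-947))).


For K = Q(sqrt(d)) with d squarefree: disc(K) = d if d = 1 mod 4, and disc(K) = 4d if d = 2 or 3 mod 4.
Here d = -947, and d mod 4 = 1.
d = 1 mod 4 (O_K = Z[(1+sqrt(d))/2]), so disc(K) = d = -947

-947


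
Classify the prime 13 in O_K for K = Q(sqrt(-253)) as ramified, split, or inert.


K = Q(sqrt(-253)). Since d mod 4 = 3, disc(K) = -1012.
Check p | disc: -1012 mod 13 = 2.
p does not divide disc. Compute Legendre symbol (d/p):
7^((13-1)/2) mod 13 = -1
(d/p) = -1, so p is inert: (p) stays prime with e=1, f=2, g=1.
Therefore p is inert.

inert


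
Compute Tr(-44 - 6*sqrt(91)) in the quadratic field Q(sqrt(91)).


Tr(a + b*sqrt(d)) = (a + b*sqrt(d)) + (a - b*sqrt(d)) = 2a
= 2 * (-44)
= -88

-88


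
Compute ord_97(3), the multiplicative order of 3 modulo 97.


We want ord_97(3), the smallest k >= 1 with 3^k = 1 mod 97.
n = 97 = 97, phi(97) = 96; the order divides phi(n).
Divisors of 96: 1, 2, 3, 4, 6, 8, 12, 16, 24, 32, 48, 96
Repeated squaring mod 97: 3^1 = 3, 3^2 = 9, 3^4 = 81, 3^8 = 62, 3^16 = 61, 3^32 = 35, 3^64 = 61
Test divisors in increasing order:
  k=1: 3^1 = 3 mod 97
  k=2: 3^2 = 9 mod 97
  k=3: 3^3 = 9 * 3 = 27 mod 97
  k=4: 3^4 = 81 mod 97
  k=6: 3^6 = 81 * 9 = 50 mod 97
  k=8: 3^8 = 62 mod 97
  k=12: 3^12 = 62 * 81 = 75 mod 97
  k=16: 3^16 = 61 mod 97
  k=24: 3^24 = 61 * 62 = 96 mod 97
  k=32: 3^32 = 35 mod 97
  k=48: 3^48 = 35 * 61 = 1 mod 97  <- first divisor giving 1
Order = 48

48


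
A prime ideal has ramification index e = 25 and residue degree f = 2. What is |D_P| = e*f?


|D_P| = e * f
= 25 * 2
= 50

50


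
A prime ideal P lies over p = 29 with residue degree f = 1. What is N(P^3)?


N(P^a) = p^(a*f)
= 29^(3*1)
= 29^3
= 24389

24389


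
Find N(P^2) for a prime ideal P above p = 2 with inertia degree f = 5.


N(P^a) = p^(a*f)
= 2^(2*5)
= 2^10
= 1024

1024


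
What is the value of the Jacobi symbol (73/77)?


Compute (73/77) via quadratic reciprocity:
  reciprocity: (73/77) -> +(77/73)
  reduce: (4/73)
  pull out 2: (2/73) = +1  (since 73 mod 8 = 1)
  pull out 2: (2/73) = +1  (since 73 mod 8 = 1)
  (1/73) = 1
Product of signs = 1

1


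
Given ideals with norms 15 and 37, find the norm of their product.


N(IJ) = N(I) * N(J)
= 15 * 37
= 555

555


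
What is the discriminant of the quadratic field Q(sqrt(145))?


For K = Q(sqrt(d)) with d squarefree: disc(K) = d if d = 1 mod 4, and disc(K) = 4d if d = 2 or 3 mod 4.
Here d = 145, and d mod 4 = 1.
d = 1 mod 4 (O_K = Z[(1+sqrt(d))/2]), so disc(K) = d = 145

145


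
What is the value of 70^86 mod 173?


p = 173 is prime and the exponent is (p-1)/2 = 86, so by Euler's criterion 70^86 = (70/173) = +1 or -1 mod 173.
Compute by square-and-multiply:
  86 = 64 + 16 + 4 + 2 (binary 1010110)
  Repeated squaring mod 173: 70^1 = 70, 70^2 = 56, 70^4 = 22, 70^8 = 138, 70^16 = 14, 70^32 = 23, 70^64 = 10
  70^86 = 70^64 * 70^16 * 70^4 * 70^2 = 10 * 14 * 22 * 56 mod 173
    10 * 14 = 140 = 140 mod 173
    140 * 22 = 3080 = 139 mod 173
    139 * 56 = 7784 = 172 mod 173
  70^86 = 172 mod 173
Result 172 = p - 1 = -1 mod 173: 70 is a quadratic non-residue mod 173. As a residue in [0, p-1] the value is 172.
70^86 mod 173 = 172

172


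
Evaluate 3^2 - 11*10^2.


x^2 - d*y^2
= 3^2 - 11*10^2
= 9 - 1100
= -1091

-1091


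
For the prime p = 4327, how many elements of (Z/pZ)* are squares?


For prime p, the number of non-zero quadratic residues is (p-1)/2.
= (4327-1)/2
= 2163

2163


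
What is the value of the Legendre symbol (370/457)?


p = 457 is prime, so compute (370/457) with the reciprocity algorithm (Jacobi-symbol steps: pull out 2s via (2/n), flip via reciprocity, reduce):
  pull out 2: (2/457) = +1  (since 457 mod 8 = 1)
  reciprocity: (185/457) -> +(457/185)
  reduce: (87/185)
  reciprocity: (87/185) -> +(185/87)
  reduce: (11/87)
  reciprocity: (11/87) -> -(87/11)
  reduce: (10/11)
  pull out 2: (2/11) = -1  (since 11 mod 8 = 3)
  reciprocity: (5/11) -> +(11/5)
  reduce: (1/5)
  (1/5) = 1
Product of signs = 1
(370/457) = 1

1


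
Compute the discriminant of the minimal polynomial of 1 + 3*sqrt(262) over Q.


The element 1 + 3*sqrt(262) has minimal polynomial:
x^2 - 2*x - 2357
Discriminant = (-2)^2 - 4*(-2357)
= 4 + 9428
= 9432

9432


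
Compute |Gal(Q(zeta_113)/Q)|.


|Gal(Q(zeta_113)/Q)| = phi(113)
= 112

112


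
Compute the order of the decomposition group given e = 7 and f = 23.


|D_P| = e * f
= 7 * 23
= 161

161


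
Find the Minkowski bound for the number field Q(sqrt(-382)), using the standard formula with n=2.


d = -382, d mod 4 = 2, so disc(K) = 4d = -1528; |disc(K)| = 1528
Imaginary quadratic field, so n = 2, s = r2 = 1, r1 = 0
M = (n!/n^n) * (4/pi)^s * sqrt(|disc(K)|) = (2!/2^2) * (4/pi)^1 * sqrt(1528)
= 0.5 * 1.273240 * 39.089641
= 24.8852

24.8852


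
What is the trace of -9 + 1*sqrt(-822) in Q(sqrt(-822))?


Tr(a + b*sqrt(d)) = (a + b*sqrt(d)) + (a - b*sqrt(d)) = 2a
= 2 * (-9)
= -18

-18


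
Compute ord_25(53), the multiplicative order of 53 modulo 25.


We want ord_25(53), the smallest k >= 1 with 53^k = 1 mod 25.
n = 25 = 5^2, phi(25) = 20; the order divides phi(n).
Divisors of 20: 1, 2, 4, 5, 10, 20
Repeated squaring mod 25: 53^1 = 3, 53^2 = 9, 53^4 = 6, 53^8 = 11, 53^16 = 21
Test divisors in increasing order:
  k=1: 53^1 = 3 mod 25
  k=2: 53^2 = 9 mod 25
  k=4: 53^4 = 6 mod 25
  k=5: 53^5 = 6 * 3 = 18 mod 25
  k=10: 53^10 = 11 * 9 = 24 mod 25
  k=20: 53^20 = 21 * 6 = 1 mod 25  <- first divisor giving 1
Order = 20

20


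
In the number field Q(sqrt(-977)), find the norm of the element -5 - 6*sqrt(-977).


N(a + b*sqrt(d)) = a^2 - d*b^2
= (-5)^2 - (-977)*(-6)^2
= 25 + 35172
= 35197

35197


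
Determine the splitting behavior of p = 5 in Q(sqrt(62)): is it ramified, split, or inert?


K = Q(sqrt(62)). Since d mod 4 = 2, disc(K) = 248.
Check p | disc: 248 mod 5 = 3.
p does not divide disc. Compute Legendre symbol (d/p):
2^((5-1)/2) mod 5 = -1
(d/p) = -1, so p is inert: (p) stays prime with e=1, f=2, g=1.
Therefore p is inert.

inert


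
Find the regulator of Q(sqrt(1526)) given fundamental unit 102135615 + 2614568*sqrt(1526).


epsilon = 102135615 + 2614568*sqrt(1526)
= 2.0427e+08
R = ln(2.0427e+08)
= 19.1350

19.1350


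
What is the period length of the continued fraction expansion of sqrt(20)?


Run the CF algorithm for sqrt(20).
a_0 = floor(sqrt(20)) = 4; set m_0=0, q_0=1.
Recurrence: m' = q*a - m,  q' = (d - m'^2)/q,  a' = floor((a_0 + m')/q').
  step 1: m=4, q=4, a=2
  step 2: m=4, q=1, a=8
a_2 = 2*a_0 = 8, so the period closes here.
sqrt(20) = [4; 2, 8]
Period length = 2

2


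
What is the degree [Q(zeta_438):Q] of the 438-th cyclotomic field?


The degree equals Euler's totient phi(438).
438 = 2 * 3 * 73
phi(438) = 144

144


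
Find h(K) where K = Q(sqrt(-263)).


K = Q(sqrt(-263)). d mod 4 = 1, so D = disc(K) = d = -263
h(K) equals the number of primitive reduced positive-definite forms (a, b, c) = a*x^2 + b*x*y + c*y^2 with b^2 - 4ac = D,
where reduced means |b| <= a <= c, with b >= 0 whenever |b| = a or a = c, and primitive means gcd(a, b, c) = 1.
Reduced forces 3a^2 <= |D| = 263, so 1 <= a <= 9; b must have the parity of D, and c = (b^2 - D)/(4a) must be an integer >= a.
Enumerate a = 1..9, b in [-a, a]:
  a=1: (1, 1, 66)  [1]
  a=2: (2, -1, 33), (2, 1, 33)  [2]
  a=3: (3, -1, 22), (3, 1, 22)  [2]
  a=4: (4, -3, 17), (4, 3, 17)  [2]
  a=5: none
  a=6: (6, -5, 12), (6, -1, 11), (6, 1, 11), (6, 5, 12)  [4]
  a=7: none
  a=8: (8, -5, 9), (8, 5, 9)  [2]
  a=9: none
Total reduced forms: 1 + 2 + 2 + 2 + 4 + 2 = 13
h = 13

13


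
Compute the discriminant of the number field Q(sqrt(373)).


For K = Q(sqrt(d)) with d squarefree: disc(K) = d if d = 1 mod 4, and disc(K) = 4d if d = 2 or 3 mod 4.
Here d = 373, and d mod 4 = 1.
d = 1 mod 4 (O_K = Z[(1+sqrt(d))/2]), so disc(K) = d = 373

373


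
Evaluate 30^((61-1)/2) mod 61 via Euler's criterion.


p = 61 is prime and the exponent is (p-1)/2 = 30, so by Euler's criterion 30^30 = (30/61) = +1 or -1 mod 61.
Compute by square-and-multiply:
  30 = 16 + 8 + 4 + 2 (binary 11110)
  Repeated squaring mod 61: 30^1 = 30, 30^2 = 46, 30^4 = 42, 30^8 = 56, 30^16 = 25
  30^30 = 30^16 * 30^8 * 30^4 * 30^2 = 25 * 56 * 42 * 46 mod 61
    25 * 56 = 1400 = 58 mod 61
    58 * 42 = 2436 = 57 mod 61
    57 * 46 = 2622 = 60 mod 61
  30^30 = 60 mod 61
Result 60 = p - 1 = -1 mod 61: 30 is a quadratic non-residue mod 61. As a residue in [0, p-1] the value is 60.
30^30 mod 61 = 60

60


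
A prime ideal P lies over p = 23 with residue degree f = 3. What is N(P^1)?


N(P^a) = p^(a*f)
= 23^(1*3)
= 23^3
= 12167

12167


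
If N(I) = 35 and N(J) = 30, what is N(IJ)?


N(IJ) = N(I) * N(J)
= 35 * 30
= 1050

1050


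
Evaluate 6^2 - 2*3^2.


x^2 - d*y^2
= 6^2 - 2*3^2
= 36 - 18
= 18

18


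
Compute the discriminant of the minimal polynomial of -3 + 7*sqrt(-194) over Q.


The element -3 + 7*sqrt(-194) has minimal polynomial:
x^2 + 6*x + 9515
Discriminant = (6)^2 - 4*(9515)
= 36 - 38060
= -38024

-38024


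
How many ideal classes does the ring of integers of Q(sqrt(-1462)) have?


K = Q(sqrt(-1462)). d mod 4 = 2, so D = disc(K) = 4d = -5848
h(K) equals the number of primitive reduced positive-definite forms (a, b, c) = a*x^2 + b*x*y + c*y^2 with b^2 - 4ac = D,
where reduced means |b| <= a <= c, with b >= 0 whenever |b| = a or a = c, and primitive means gcd(a, b, c) = 1.
Reduced forces 3a^2 <= |D| = 5848, so 1 <= a <= 44; b must have the parity of D, and c = (b^2 - D)/(4a) must be an integer >= a.
Enumerate a = 1..44, b in [-a, a]:
  a=1: (1, 0, 1462)  [1]
  a=2: (2, 0, 731)  [1]
  a=3..6: none
  a=7: (7, -2, 209), (7, 2, 209)  [2]
  a=8..10: none
  a=11: (11, -2, 133), (11, 2, 133)  [2]
  a=12..13: none
  a=14: (14, -12, 107), (14, 12, 107)  [2]
  a=15..16: none
  a=17: (17, 0, 86)  [1]
  a=18: none
  a=19: (19, -2, 77), (19, 2, 77)  [2]
  a=20..21: none
  a=22: (22, -20, 71), (22, 20, 71)  [2]
  a=23..33: none
  a=34: (34, 0, 43)  [1]
  a=35..37: none
  a=38: (38, -36, 47), (38, 36, 47)  [2]
  a=39..44: none
Total reduced forms: 1 + 1 + 2 + 2 + 2 + 1 + 2 + 2 + 1 + 2 = 16
h = 16

16


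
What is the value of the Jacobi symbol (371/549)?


Compute (371/549) via quadratic reciprocity:
  reciprocity: (371/549) -> +(549/371)
  reduce: (178/371)
  pull out 2: (2/371) = -1  (since 371 mod 8 = 3)
  reciprocity: (89/371) -> +(371/89)
  reduce: (15/89)
  reciprocity: (15/89) -> +(89/15)
  reduce: (14/15)
  pull out 2: (2/15) = +1  (since 15 mod 8 = 7)
  reciprocity: (7/15) -> -(15/7)
  reduce: (1/7)
  (1/7) = 1
Product of signs = 1

1


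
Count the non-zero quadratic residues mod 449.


For prime p, the number of non-zero quadratic residues is (p-1)/2.
= (449-1)/2
= 224

224


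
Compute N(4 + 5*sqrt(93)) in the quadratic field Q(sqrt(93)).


N(a + b*sqrt(d)) = a^2 - d*b^2
= (4)^2 - (93)*(5)^2
= 16 - 2325
= -2309

-2309


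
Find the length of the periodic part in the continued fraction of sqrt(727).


Run the CF algorithm for sqrt(727).
a_0 = floor(sqrt(727)) = 26; set m_0=0, q_0=1.
Recurrence: m' = q*a - m,  q' = (d - m'^2)/q,  a' = floor((a_0 + m')/q').
  step 1: m=26, q=51, a=1
  step 2: m=25, q=2, a=25
  step 3: m=25, q=51, a=1
  step 4: m=26, q=1, a=52
a_4 = 2*a_0 = 52, so the period closes here.
sqrt(727) = [26; 1, 25, 1, 52]
Period length = 4

4


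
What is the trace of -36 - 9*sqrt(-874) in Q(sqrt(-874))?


Tr(a + b*sqrt(d)) = (a + b*sqrt(d)) + (a - b*sqrt(d)) = 2a
= 2 * (-36)
= -72

-72


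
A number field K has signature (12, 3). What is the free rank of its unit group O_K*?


By Dirichlet's unit theorem:
rank = r1 + r2 - 1
= 12 + 3 - 1
= 14

14


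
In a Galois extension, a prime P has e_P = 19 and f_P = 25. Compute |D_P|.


|D_P| = e * f
= 19 * 25
= 475

475


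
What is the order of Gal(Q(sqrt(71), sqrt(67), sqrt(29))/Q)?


The 3 square roots of distinct primes are multiplicatively independent over Q,
so [K:Q] = 2^3 and Gal(K/Q) is isomorphic to (Z/2Z)^3.
|Gal| = 2^3 = 8

8


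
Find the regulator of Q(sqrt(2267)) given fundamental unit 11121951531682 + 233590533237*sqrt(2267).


epsilon = 11121951531682 + 233590533237*sqrt(2267)
= 2.2244e+13
R = ln(2.2244e+13)
= 30.7331

30.7331


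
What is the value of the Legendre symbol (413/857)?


p = 857 is prime, so compute (413/857) with the reciprocity algorithm (Jacobi-symbol steps: pull out 2s via (2/n), flip via reciprocity, reduce):
  reciprocity: (413/857) -> +(857/413)
  reduce: (31/413)
  reciprocity: (31/413) -> +(413/31)
  reduce: (10/31)
  pull out 2: (2/31) = +1  (since 31 mod 8 = 7)
  reciprocity: (5/31) -> +(31/5)
  reduce: (1/5)
  (1/5) = 1
Product of signs = 1
(413/857) = 1

1


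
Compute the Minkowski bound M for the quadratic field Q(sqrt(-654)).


d = -654, d mod 4 = 2, so disc(K) = 4d = -2616; |disc(K)| = 2616
Imaginary quadratic field, so n = 2, s = r2 = 1, r1 = 0
M = (n!/n^n) * (4/pi)^s * sqrt(|disc(K)|) = (2!/2^2) * (4/pi)^1 * sqrt(2616)
= 0.5 * 1.273240 * 51.146847
= 32.5611

32.5611


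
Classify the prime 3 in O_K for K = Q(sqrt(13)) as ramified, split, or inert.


K = Q(sqrt(13)). Since d mod 4 = 1, disc(K) = 13.
Check p | disc: 13 mod 3 = 1.
p does not divide disc. Compute Legendre symbol (d/p):
1^((3-1)/2) mod 3 = 1
(d/p) = 1, so p splits: (p) = P*P' with e=1, f=1, g=2.
Therefore p is split.

split


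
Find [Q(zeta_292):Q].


The degree equals Euler's totient phi(292).
292 = 2^2 * 73
phi(292) = 144

144


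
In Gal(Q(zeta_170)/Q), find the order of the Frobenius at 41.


The Frobenius at p in Gal(Q(zeta_n)/Q) = (Z/nZ)* is the class of p, so its order is ord_170(41), the smallest k >= 1 with 41^k = 1 mod 170.
n = 170 = 2 * 5 * 17, phi(170) = 64; the order divides phi(n).
Divisors of 64: 1, 2, 4, 8, 16, 32, 64
Repeated squaring mod 170: 41^1 = 41, 41^2 = 151, 41^4 = 21, 41^8 = 101, 41^16 = 1, 41^32 = 1, 41^64 = 1
Test divisors in increasing order:
  k=1: 41^1 = 41 mod 170
  k=2: 41^2 = 151 mod 170
  k=4: 41^4 = 21 mod 170
  k=8: 41^8 = 101 mod 170
  k=16: 41^16 = 1 mod 170  <- first divisor giving 1
Order = 16

16


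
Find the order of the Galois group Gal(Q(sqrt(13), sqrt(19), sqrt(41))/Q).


The 3 square roots of distinct primes are multiplicatively independent over Q,
so [K:Q] = 2^3 and Gal(K/Q) is isomorphic to (Z/2Z)^3.
|Gal| = 2^3 = 8

8


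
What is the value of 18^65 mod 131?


p = 131 is prime and the exponent is (p-1)/2 = 65, so by Euler's criterion 18^65 = (18/131) = +1 or -1 mod 131.
Compute by square-and-multiply:
  65 = 64 + 1 (binary 1000001)
  Repeated squaring mod 131: 18^1 = 18, 18^2 = 62, 18^4 = 45, 18^8 = 60, 18^16 = 63, 18^32 = 39, 18^64 = 80
  18^65 = 18^64 * 18^1 = 80 * 18 mod 131
    80 * 18 = 1440 = 130 mod 131
  18^65 = 130 mod 131
Result 130 = p - 1 = -1 mod 131: 18 is a quadratic non-residue mod 131. As a residue in [0, p-1] the value is 130.
18^65 mod 131 = 130

130


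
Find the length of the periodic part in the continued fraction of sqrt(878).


Run the CF algorithm for sqrt(878).
a_0 = floor(sqrt(878)) = 29; set m_0=0, q_0=1.
Recurrence: m' = q*a - m,  q' = (d - m'^2)/q,  a' = floor((a_0 + m')/q').
  step 1: m=29, q=37, a=1
  step 2: m=8, q=22, a=1
  step 3: m=14, q=31, a=1
  step 4: m=17, q=19, a=2
  step 5: m=21, q=23, a=2
  step 6: m=25, q=11, a=4
  step 7: m=19, q=47, a=1
  step 8: m=28, q=2, a=28
  step 9: m=28, q=47, a=1
  step 10: m=19, q=11, a=4
  step 11: m=25, q=23, a=2
  step 12: m=21, q=19, a=2
  step 13: m=17, q=31, a=1
  step 14: m=14, q=22, a=1
  step 15: m=8, q=37, a=1
  step 16: m=29, q=1, a=58
a_16 = 2*a_0 = 58, so the period closes here.
sqrt(878) = [29; 1, 1, 1, 2, 2, 4, 1, 28, 1, 4, 2, 2, 1, 1, 1, 58]
Period length = 16

16


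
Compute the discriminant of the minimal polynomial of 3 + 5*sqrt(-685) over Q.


The element 3 + 5*sqrt(-685) has minimal polynomial:
x^2 - 6*x + 17134
Discriminant = (-6)^2 - 4*(17134)
= 36 - 68536
= -68500

-68500


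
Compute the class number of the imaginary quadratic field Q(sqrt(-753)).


K = Q(sqrt(-753)). d mod 4 = 3, so D = disc(K) = 4d = -3012
h(K) equals the number of primitive reduced positive-definite forms (a, b, c) = a*x^2 + b*x*y + c*y^2 with b^2 - 4ac = D,
where reduced means |b| <= a <= c, with b >= 0 whenever |b| = a or a = c, and primitive means gcd(a, b, c) = 1.
Reduced forces 3a^2 <= |D| = 3012, so 1 <= a <= 31; b must have the parity of D, and c = (b^2 - D)/(4a) must be an integer >= a.
Enumerate a = 1..31, b in [-a, a]:
  a=1: (1, 0, 753)  [1]
  a=2: (2, 2, 377)  [1]
  a=3: (3, 0, 251)  [1]
  a=4..5: none
  a=6: (6, 6, 127)  [1]
  a=7..12: none
  a=13: (13, -2, 58), (13, 2, 58)  [2]
  a=14..18: none
  a=19: (19, -16, 43), (19, 16, 43)  [2]
  a=20..22: none
  a=23: (23, -22, 38), (23, 22, 38)  [2]
  a=24..25: none
  a=26: (26, -2, 29), (26, 2, 29)  [2]
  a=27..31: none
Total reduced forms: 1 + 1 + 1 + 1 + 2 + 2 + 2 + 2 = 12
h = 12

12


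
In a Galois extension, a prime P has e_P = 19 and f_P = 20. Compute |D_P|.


|D_P| = e * f
= 19 * 20
= 380

380


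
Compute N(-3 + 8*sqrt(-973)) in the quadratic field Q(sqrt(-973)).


N(a + b*sqrt(d)) = a^2 - d*b^2
= (-3)^2 - (-973)*(8)^2
= 9 + 62272
= 62281

62281


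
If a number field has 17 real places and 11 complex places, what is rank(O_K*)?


By Dirichlet's unit theorem:
rank = r1 + r2 - 1
= 17 + 11 - 1
= 27

27


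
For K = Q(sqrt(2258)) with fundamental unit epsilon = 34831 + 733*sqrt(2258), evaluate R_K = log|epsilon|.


epsilon = 34831 + 733*sqrt(2258)
= 69662.0000
R = ln(69662.0000)
= 11.1514

11.1514


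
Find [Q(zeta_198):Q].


The degree equals Euler's totient phi(198).
198 = 2 * 3^2 * 11
phi(198) = 60

60


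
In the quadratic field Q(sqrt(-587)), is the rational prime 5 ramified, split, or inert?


K = Q(sqrt(-587)). Since d mod 4 = 1, disc(K) = -587.
Check p | disc: -587 mod 5 = 3.
p does not divide disc. Compute Legendre symbol (d/p):
3^((5-1)/2) mod 5 = -1
(d/p) = -1, so p is inert: (p) stays prime with e=1, f=2, g=1.
Therefore p is inert.

inert


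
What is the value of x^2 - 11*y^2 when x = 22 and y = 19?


x^2 - d*y^2
= 22^2 - 11*19^2
= 484 - 3971
= -3487

-3487


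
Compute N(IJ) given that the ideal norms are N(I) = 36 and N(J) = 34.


N(IJ) = N(I) * N(J)
= 36 * 34
= 1224

1224


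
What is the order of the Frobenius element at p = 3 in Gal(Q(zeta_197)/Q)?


The Frobenius at p in Gal(Q(zeta_n)/Q) = (Z/nZ)* is the class of p, so its order is ord_197(3), the smallest k >= 1 with 3^k = 1 mod 197.
n = 197 = 197, phi(197) = 196; the order divides phi(n).
Divisors of 196: 1, 2, 4, 7, 14, 28, 49, 98, 196
Repeated squaring mod 197: 3^1 = 3, 3^2 = 9, 3^4 = 81, 3^8 = 60, 3^16 = 54, 3^32 = 158, 3^64 = 142, 3^128 = 70
Test divisors in increasing order:
  k=1: 3^1 = 3 mod 197
  k=2: 3^2 = 9 mod 197
  k=4: 3^4 = 81 mod 197
  k=7: 3^7 = 81 * 9 * 3 = 20 mod 197
  k=14: 3^14 = 60 * 81 * 9 = 6 mod 197
  k=28: 3^28 = 54 * 60 * 81 = 36 mod 197
  k=49: 3^49 = 158 * 54 * 3 = 183 mod 197
  k=98: 3^98 = 142 * 158 * 9 = 196 mod 197
  k=196: 3^196 = 70 * 142 * 81 = 1 mod 197  <- first divisor giving 1
Order = 196

196


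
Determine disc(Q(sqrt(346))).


For K = Q(sqrt(d)) with d squarefree: disc(K) = d if d = 1 mod 4, and disc(K) = 4d if d = 2 or 3 mod 4.
Here d = 346, and d mod 4 = 2.
d = 2 mod 4, not 1 (O_K = Z[sqrt(d)]), so disc(K) = 4d = 4 * (346) = 1384

1384


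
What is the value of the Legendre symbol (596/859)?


p = 859 is prime, so compute (596/859) with the reciprocity algorithm (Jacobi-symbol steps: pull out 2s via (2/n), flip via reciprocity, reduce):
  pull out 2: (2/859) = -1  (since 859 mod 8 = 3)
  pull out 2: (2/859) = -1  (since 859 mod 8 = 3)
  reciprocity: (149/859) -> +(859/149)
  reduce: (114/149)
  pull out 2: (2/149) = -1  (since 149 mod 8 = 5)
  reciprocity: (57/149) -> +(149/57)
  reduce: (35/57)
  reciprocity: (35/57) -> +(57/35)
  reduce: (22/35)
  pull out 2: (2/35) = -1  (since 35 mod 8 = 3)
  reciprocity: (11/35) -> -(35/11)
  reduce: (2/11)
  pull out 2: (2/11) = -1  (since 11 mod 8 = 3)
  (1/11) = 1
Product of signs = 1
(596/859) = 1

1


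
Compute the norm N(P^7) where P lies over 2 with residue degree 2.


N(P^a) = p^(a*f)
= 2^(7*2)
= 2^14
= 16384

16384


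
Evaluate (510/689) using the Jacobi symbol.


Compute (510/689) via quadratic reciprocity:
  pull out 2: (2/689) = +1  (since 689 mod 8 = 1)
  reciprocity: (255/689) -> +(689/255)
  reduce: (179/255)
  reciprocity: (179/255) -> -(255/179)
  reduce: (76/179)
  pull out 2: (2/179) = -1  (since 179 mod 8 = 3)
  pull out 2: (2/179) = -1  (since 179 mod 8 = 3)
  reciprocity: (19/179) -> -(179/19)
  reduce: (8/19)
  pull out 2: (2/19) = -1  (since 19 mod 8 = 3)
  pull out 2: (2/19) = -1  (since 19 mod 8 = 3)
  pull out 2: (2/19) = -1  (since 19 mod 8 = 3)
  (1/19) = 1
Product of signs = -1

-1


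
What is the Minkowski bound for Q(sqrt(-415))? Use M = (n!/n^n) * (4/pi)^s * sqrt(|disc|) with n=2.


d = -415, d mod 4 = 1, so disc(K) = d = -415; |disc(K)| = 415
Imaginary quadratic field, so n = 2, s = r2 = 1, r1 = 0
M = (n!/n^n) * (4/pi)^s * sqrt(|disc(K)|) = (2!/2^2) * (4/pi)^1 * sqrt(415)
= 0.5 * 1.273240 * 20.371549
= 12.9689

12.9689


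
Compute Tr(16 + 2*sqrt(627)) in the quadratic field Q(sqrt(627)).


Tr(a + b*sqrt(d)) = (a + b*sqrt(d)) + (a - b*sqrt(d)) = 2a
= 2 * (16)
= 32

32


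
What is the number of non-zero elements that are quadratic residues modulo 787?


For prime p, the number of non-zero quadratic residues is (p-1)/2.
= (787-1)/2
= 393

393


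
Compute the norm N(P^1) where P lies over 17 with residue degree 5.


N(P^a) = p^(a*f)
= 17^(1*5)
= 17^5
= 1419857

1419857


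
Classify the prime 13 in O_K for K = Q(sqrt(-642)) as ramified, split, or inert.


K = Q(sqrt(-642)). Since d mod 4 = 2, disc(K) = -2568.
Check p | disc: -2568 mod 13 = 6.
p does not divide disc. Compute Legendre symbol (d/p):
8^((13-1)/2) mod 13 = -1
(d/p) = -1, so p is inert: (p) stays prime with e=1, f=2, g=1.
Therefore p is inert.

inert


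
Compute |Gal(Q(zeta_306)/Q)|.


|Gal(Q(zeta_306)/Q)| = phi(306)
= 96

96


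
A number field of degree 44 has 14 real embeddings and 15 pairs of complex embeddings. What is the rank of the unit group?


By Dirichlet's unit theorem:
rank = r1 + r2 - 1
= 14 + 15 - 1
= 28

28


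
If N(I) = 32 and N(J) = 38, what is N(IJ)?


N(IJ) = N(I) * N(J)
= 32 * 38
= 1216

1216


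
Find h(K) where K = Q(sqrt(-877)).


K = Q(sqrt(-877)). d mod 4 = 3, so D = disc(K) = 4d = -3508
h(K) equals the number of primitive reduced positive-definite forms (a, b, c) = a*x^2 + b*x*y + c*y^2 with b^2 - 4ac = D,
where reduced means |b| <= a <= c, with b >= 0 whenever |b| = a or a = c, and primitive means gcd(a, b, c) = 1.
Reduced forces 3a^2 <= |D| = 3508, so 1 <= a <= 34; b must have the parity of D, and c = (b^2 - D)/(4a) must be an integer >= a.
Enumerate a = 1..34, b in [-a, a]:
  a=1: (1, 0, 877)  [1]
  a=2: (2, 2, 439)  [1]
  a=3..10: none
  a=11: (11, -10, 82), (11, 10, 82)  [2]
  a=12..18: none
  a=19: (19, -8, 47), (19, 8, 47)  [2]
  a=20..21: none
  a=22: (22, -10, 41), (22, 10, 41)  [2]
  a=23..28: none
  a=29: (29, -28, 37), (29, 28, 37)  [2]
  a=30..34: none
Total reduced forms: 1 + 1 + 2 + 2 + 2 + 2 = 10
h = 10

10


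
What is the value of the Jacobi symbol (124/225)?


Compute (124/225) via quadratic reciprocity:
  pull out 2: (2/225) = +1  (since 225 mod 8 = 1)
  pull out 2: (2/225) = +1  (since 225 mod 8 = 1)
  reciprocity: (31/225) -> +(225/31)
  reduce: (8/31)
  pull out 2: (2/31) = +1  (since 31 mod 8 = 7)
  pull out 2: (2/31) = +1  (since 31 mod 8 = 7)
  pull out 2: (2/31) = +1  (since 31 mod 8 = 7)
  (1/31) = 1
Product of signs = 1

1


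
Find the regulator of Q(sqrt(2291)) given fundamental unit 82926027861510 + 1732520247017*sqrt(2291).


epsilon = 82926027861510 + 1732520247017*sqrt(2291)
= 1.6585e+14
R = ln(1.6585e+14)
= 32.7421

32.7421


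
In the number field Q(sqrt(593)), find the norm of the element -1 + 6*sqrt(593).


N(a + b*sqrt(d)) = a^2 - d*b^2
= (-1)^2 - (593)*(6)^2
= 1 - 21348
= -21347

-21347
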